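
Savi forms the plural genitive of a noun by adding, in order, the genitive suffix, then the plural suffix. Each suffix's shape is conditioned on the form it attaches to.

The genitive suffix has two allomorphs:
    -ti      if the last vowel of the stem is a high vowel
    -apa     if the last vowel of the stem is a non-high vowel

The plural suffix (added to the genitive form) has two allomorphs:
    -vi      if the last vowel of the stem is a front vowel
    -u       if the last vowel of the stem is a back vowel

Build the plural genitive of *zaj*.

*zaj*: last vowel = /a/, a non-high vowel → -apa → *zajapa*.
The last vowel of the genitive form *zajapa* is /a/, which is a back vowel, so the plural suffix is -u, giving *zajapau*.

zajapau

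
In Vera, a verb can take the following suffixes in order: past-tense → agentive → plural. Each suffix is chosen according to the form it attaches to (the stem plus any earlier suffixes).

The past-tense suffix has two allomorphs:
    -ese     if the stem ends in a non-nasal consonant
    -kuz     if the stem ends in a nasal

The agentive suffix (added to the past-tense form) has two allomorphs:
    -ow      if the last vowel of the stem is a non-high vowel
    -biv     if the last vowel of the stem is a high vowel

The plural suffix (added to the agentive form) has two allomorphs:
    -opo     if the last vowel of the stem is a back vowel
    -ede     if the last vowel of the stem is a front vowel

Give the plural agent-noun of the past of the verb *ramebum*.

The final consonant of *ramebum* is /m/, which is a nasal, so the past-tense suffix is -kuz, giving *ramebumkuz*.
The past-tense form *ramebumkuz* — last vowel /u/ (a high vowel) → -biv → *ramebumkuzbiv*.
Since the last vowel of the agentive form *ramebumkuzbiv* is /i/ (a front vowel), it takes -ede, giving *ramebumkuzbivede*.

ramebumkuzbivede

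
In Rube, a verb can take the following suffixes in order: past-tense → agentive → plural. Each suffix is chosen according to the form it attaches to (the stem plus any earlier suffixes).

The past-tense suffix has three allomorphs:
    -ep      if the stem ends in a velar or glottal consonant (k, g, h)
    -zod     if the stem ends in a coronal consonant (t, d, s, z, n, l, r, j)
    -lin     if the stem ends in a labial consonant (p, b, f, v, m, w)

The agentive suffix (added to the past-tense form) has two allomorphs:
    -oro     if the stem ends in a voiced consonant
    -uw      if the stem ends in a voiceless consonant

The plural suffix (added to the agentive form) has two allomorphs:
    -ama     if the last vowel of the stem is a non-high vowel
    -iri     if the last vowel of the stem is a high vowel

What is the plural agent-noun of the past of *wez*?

wezzodoroama

Since the final consonant of *wez* is /z/ (coronal), it takes -zod, giving *wezzod*.
The final consonant of the past-tense form *wezzod* is /d/, which is voiced, so the agentive suffix is -oro, giving *wezzodoro*.
The agentive form *wezzodoro*: last vowel = /o/, a non-high vowel → -ama → *wezzodoroama*.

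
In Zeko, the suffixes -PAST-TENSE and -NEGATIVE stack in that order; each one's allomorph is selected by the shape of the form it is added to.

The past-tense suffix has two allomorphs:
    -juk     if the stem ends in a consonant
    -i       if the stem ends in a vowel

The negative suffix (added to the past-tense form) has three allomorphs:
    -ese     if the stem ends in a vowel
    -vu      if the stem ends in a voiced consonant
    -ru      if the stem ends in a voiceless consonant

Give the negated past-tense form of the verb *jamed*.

jamedjukru

Since the final sound of *jamed* is /d/ (a consonant), it takes -juk, giving *jamedjuk*.
The final sound of the past-tense form *jamedjuk* is /k/, which is a voiceless consonant, so the negative suffix is -ru, giving *jamedjukru*.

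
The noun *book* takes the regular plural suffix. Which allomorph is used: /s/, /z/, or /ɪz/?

/s/

The stem *book* ends in a voiceless non-sibilant consonant.
The plural suffix surfaces as /ɪz/ after sibilants, /s/ after other voiceless consonants, and /z/ after other voiced sounds.
So the plural -s on *book* is pronounced /s/.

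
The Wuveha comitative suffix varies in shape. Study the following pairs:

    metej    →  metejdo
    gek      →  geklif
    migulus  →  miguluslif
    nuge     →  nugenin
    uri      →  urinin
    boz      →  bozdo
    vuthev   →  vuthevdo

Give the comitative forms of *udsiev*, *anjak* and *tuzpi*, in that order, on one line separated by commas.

udsievdo, anjaklif, tuzpinin

The pattern is voicing of the final sound: -lif when the stem ends in a voiceless consonant (*gek*, *migulus*); -do when the stem ends in a voiced consonant (*metej*, *boz*, *vuthev*); -nin when the stem ends in a vowel (*nuge*, *uri*).
Since the final sound of *udsiev* is /v/ (a voiced consonant), it takes -do, giving *udsievdo*.
*anjak*: final sound = /k/, a voiceless consonant → -lif → *anjaklif*.
*tuzpi*: final sound = /i/, a vowel → -nin → *tuzpinin*.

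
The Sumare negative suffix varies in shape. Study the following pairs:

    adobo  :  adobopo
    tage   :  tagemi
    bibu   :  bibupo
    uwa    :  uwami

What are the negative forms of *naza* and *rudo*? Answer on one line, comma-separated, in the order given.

nazami, rudopo

Looking at the last vowel of each stem: -po when the last vowel of the stem is a rounded vowel (*adobo*, *bibu*); -mi when the last vowel of the stem is an unrounded vowel (*tage*, *uwa*).
The last vowel of *naza* is /a/, which is an unrounded vowel, so the suffix is -mi, giving *nazami*.
The last vowel of *rudo* is /o/, which is a rounded vowel, so the suffix is -po, giving *rudopo*.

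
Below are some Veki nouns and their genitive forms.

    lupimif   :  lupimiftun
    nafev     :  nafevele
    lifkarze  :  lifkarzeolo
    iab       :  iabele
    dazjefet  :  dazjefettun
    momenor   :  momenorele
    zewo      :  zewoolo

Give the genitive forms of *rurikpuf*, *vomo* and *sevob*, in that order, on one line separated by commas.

The alternation tracks the final sound of the stem — -tun when the stem ends in a voiceless consonant (*lupimif*, *dazjefet*); -ele when the stem ends in a voiced consonant (*nafev*, *iab*, *momenor*); -olo when the stem ends in a vowel (*lifkarze*, *zewo*).
*rurikpuf* — final sound /f/ (a voiceless consonant) → -tun → *rurikpuftun*.
*vomo* — final sound /o/ (a vowel) → -olo → *vomoolo*.
The final sound of *sevob* is /b/, which is a voiced consonant, so the suffix is -ele, giving *sevobele*.

rurikpuftun, vomoolo, sevobele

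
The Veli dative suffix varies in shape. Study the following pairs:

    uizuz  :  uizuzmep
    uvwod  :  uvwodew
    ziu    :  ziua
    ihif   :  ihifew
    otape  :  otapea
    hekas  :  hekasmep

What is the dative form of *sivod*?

sivodew

The pattern is sibilance of the final sound: -mep when the stem ends in a sibilant (*uizuz*, *hekas*); -ew when the stem ends in a non-sibilant consonant (*uvwod*, *ihif*); -a when the stem ends in a vowel (*ziu*, *otape*).
*sivod* — final sound /d/ (a non-sibilant consonant) → -ew → *sivodew*.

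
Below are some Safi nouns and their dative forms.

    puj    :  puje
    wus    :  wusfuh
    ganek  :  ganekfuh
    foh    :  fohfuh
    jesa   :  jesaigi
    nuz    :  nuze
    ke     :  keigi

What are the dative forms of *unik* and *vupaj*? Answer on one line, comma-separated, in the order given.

The pattern is voicing of the final sound: -fuh when the stem ends in a voiceless consonant (*wus*, *ganek*, *foh*); -e when the stem ends in a voiced consonant (*puj*, *nuz*); -igi when the stem ends in a vowel (*jesa*, *ke*).
The final sound of *unik* is /k/, which is a voiceless consonant, so the suffix is -fuh, giving *unikfuh*.
The final sound of *vupaj* is /j/, which is a voiced consonant, so the suffix is -e, giving *vupaje*.

unikfuh, vupaje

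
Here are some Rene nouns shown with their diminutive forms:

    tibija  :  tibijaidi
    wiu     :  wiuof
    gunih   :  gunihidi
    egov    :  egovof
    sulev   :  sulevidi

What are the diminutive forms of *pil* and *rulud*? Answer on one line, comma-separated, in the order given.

pilidi, ruludof

The pattern is rounding harmony: -of when the last vowel of the stem is a rounded vowel (*wiu*, *egov*); -idi when the last vowel of the stem is an unrounded vowel (*tibija*, *gunih*, *sulev*).
Since the last vowel of *pil* is /i/ (an unrounded vowel), it takes -idi, giving *pilidi*.
The last vowel of *rulud* is /u/, which is a rounded vowel, so the suffix is -of, giving *ruludof*.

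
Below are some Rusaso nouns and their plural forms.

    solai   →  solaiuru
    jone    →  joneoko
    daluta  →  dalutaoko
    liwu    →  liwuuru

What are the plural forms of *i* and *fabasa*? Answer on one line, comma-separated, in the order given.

Looking at the last vowel of each stem: -uru when the last vowel of the stem is a high vowel (*solai*, *liwu*); -oko when the last vowel of the stem is a non-high vowel (*jone*, *daluta*).
Since the last vowel of *i* is /i/ (a high vowel), it takes -uru, giving *iuru*.
*fabasa*: last vowel = /a/, a non-high vowel → -oko → *fabasaoko*.

iuru, fabasaoko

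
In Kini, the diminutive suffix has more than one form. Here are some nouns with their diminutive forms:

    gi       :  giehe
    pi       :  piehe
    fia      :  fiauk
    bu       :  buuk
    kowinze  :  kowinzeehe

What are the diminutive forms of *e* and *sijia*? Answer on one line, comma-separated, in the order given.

The suffix is conditioned by the last vowel: -ehe when the last vowel of the stem is a front vowel (*gi*, *pi*, *kowinze*); -uk when the last vowel of the stem is a back vowel (*fia*, *bu*).
The last vowel of *e* is /e/, which is a front vowel, so the suffix is -ehe, giving *eehe*.
The last vowel of *sijia* is /a/, which is a back vowel, so the suffix is -uk, giving *sijiauk*.

eehe, sijiauk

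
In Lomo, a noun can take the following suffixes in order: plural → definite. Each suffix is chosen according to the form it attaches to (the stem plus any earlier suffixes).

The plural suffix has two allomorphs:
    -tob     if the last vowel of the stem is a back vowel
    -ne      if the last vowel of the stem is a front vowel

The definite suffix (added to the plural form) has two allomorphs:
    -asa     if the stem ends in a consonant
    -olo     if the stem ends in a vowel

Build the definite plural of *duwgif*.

duwgifneolo

*duwgif*: last vowel = /i/, a front vowel → -ne → *duwgifne*.
The plural form *duwgifne*: final sound = /e/, a vowel → -olo → *duwgifneolo*.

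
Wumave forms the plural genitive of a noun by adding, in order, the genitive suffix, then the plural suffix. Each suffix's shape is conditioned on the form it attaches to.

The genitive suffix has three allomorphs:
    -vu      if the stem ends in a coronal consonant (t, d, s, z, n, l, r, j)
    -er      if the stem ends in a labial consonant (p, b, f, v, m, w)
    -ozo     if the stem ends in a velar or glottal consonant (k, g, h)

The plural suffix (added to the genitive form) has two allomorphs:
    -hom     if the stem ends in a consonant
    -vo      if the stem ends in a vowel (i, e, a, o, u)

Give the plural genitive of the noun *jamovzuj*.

*jamovzuj*: final consonant = /j/, coronal → -vu → *jamovzujvu*.
Since the final sound of the genitive form *jamovzujvu* is /u/ (a vowel), it takes -vo, giving *jamovzujvuvo*.

jamovzujvuvo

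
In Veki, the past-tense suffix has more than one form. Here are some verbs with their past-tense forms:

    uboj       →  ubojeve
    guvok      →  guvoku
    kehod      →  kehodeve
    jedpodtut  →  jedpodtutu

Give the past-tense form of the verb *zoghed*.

zoghedeve

The alternation tracks the final consonant of the stem — -u when the stem ends in a voiceless consonant (*guvok*, *jedpodtut*); -eve when the stem ends in a voiced consonant (*uboj*, *kehod*).
Since the final consonant of *zoghed* is /d/ (voiced), it takes -eve, giving *zoghedeve*.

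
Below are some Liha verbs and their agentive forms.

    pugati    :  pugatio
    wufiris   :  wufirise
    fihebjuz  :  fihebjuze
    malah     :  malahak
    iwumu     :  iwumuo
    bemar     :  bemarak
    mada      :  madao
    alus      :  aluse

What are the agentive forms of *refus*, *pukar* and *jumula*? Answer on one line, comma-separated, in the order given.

refuse, pukarak, jumulao

The pattern is sibilance of the final sound: -e when the stem ends in a sibilant (*wufiris*, *fihebjuz*, *alus*); -ak when the stem ends in a non-sibilant consonant (*malah*, *bemar*); -o when the stem ends in a vowel (*pugati*, *iwumu*, *mada*).
The final sound of *refus* is /s/, which is a sibilant, so the suffix is -e, giving *refuse*.
*pukar* — final sound /r/ (a non-sibilant consonant) → -ak → *pukarak*.
Since the final sound of *jumula* is /a/ (a vowel), it takes -o, giving *jumulao*.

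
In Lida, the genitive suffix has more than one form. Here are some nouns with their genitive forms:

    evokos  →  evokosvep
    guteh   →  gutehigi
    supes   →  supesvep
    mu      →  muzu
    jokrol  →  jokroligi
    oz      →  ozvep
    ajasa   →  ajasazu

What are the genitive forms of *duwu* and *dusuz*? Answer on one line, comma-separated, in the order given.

duwuzu, dusuzvep

Looking at the final sound of each stem: -vep when the stem ends in a sibilant (*evokos*, *supes*, *oz*); -igi when the stem ends in a non-sibilant consonant (*guteh*, *jokrol*); -zu when the stem ends in a vowel (*mu*, *ajasa*).
*duwu*: final sound = /u/, a vowel → -zu → *duwuzu*.
*dusuz* — final sound /z/ (a sibilant) → -vep → *dusuzvep*.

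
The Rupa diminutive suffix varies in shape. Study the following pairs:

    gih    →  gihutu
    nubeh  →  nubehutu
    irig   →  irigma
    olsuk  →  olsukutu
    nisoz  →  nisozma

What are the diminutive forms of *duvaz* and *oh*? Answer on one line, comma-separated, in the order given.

duvazma, ohutu

The suffix is conditioned by the final consonant: -utu when the stem ends in a voiceless consonant (*gih*, *nubeh*, *olsuk*); -ma when the stem ends in a voiced consonant (*irig*, *nisoz*).
*duvaz* — final consonant /z/ (voiced) → -ma → *duvazma*.
Since the final consonant of *oh* is /h/ (voiceless), it takes -utu, giving *ohutu*.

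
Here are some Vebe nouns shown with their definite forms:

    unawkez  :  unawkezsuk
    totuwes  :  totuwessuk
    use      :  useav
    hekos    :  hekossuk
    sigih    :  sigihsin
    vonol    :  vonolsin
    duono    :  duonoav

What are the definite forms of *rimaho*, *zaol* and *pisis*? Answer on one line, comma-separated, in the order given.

rimahoav, zaolsin, pisissuk

The alternation tracks the final sound of the stem — -suk when the stem ends in a sibilant (*unawkez*, *totuwes*, *hekos*); -sin when the stem ends in a non-sibilant consonant (*sigih*, *vonol*); -av when the stem ends in a vowel (*use*, *duono*).
*rimaho* — final sound /o/ (a vowel) → -av → *rimahoav*.
The final sound of *zaol* is /l/, which is a non-sibilant consonant, so the suffix is -sin, giving *zaolsin*.
The final sound of *pisis* is /s/, which is a sibilant, so the suffix is -suk, giving *pisissuk*.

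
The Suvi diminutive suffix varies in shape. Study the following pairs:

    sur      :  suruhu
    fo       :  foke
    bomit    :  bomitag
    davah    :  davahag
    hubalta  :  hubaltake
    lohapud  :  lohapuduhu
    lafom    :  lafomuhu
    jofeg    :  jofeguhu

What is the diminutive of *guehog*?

guehoguhu

The suffix is conditioned by the final sound: -ag when the stem ends in a voiceless consonant (*bomit*, *davah*); -uhu when the stem ends in a voiced consonant (*sur*, *lohapud*, *lafom*, *jofeg*); -ke when the stem ends in a vowel (*fo*, *hubalta*).
*guehog* — final sound /g/ (a voiced consonant) → -uhu → *guehoguhu*.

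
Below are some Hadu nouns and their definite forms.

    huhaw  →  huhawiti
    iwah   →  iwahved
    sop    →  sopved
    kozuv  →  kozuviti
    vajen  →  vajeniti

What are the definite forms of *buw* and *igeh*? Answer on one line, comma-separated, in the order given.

buwiti, igehved

The pattern is voicing of the final consonant: -ved when the stem ends in a voiceless consonant (*iwah*, *sop*); -iti when the stem ends in a voiced consonant (*huhaw*, *kozuv*, *vajen*).
*buw* — final consonant /w/ (voiced) → -iti → *buwiti*.
The final consonant of *igeh* is /h/, which is voiceless, so the suffix is -ved, giving *igehved*.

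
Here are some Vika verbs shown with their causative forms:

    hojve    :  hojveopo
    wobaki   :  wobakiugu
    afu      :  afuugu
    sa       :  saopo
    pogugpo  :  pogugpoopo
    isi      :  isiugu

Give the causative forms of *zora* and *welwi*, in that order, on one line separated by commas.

The alternation tracks the last vowel of the stem — -ugu when the last vowel of the stem is a high vowel (*wobaki*, *afu*, *isi*); -opo when the last vowel of the stem is a non-high vowel (*hojve*, *sa*, *pogugpo*).
The last vowel of *zora* is /a/, which is a non-high vowel, so the suffix is -opo, giving *zoraopo*.
The last vowel of *welwi* is /i/, which is a high vowel, so the suffix is -ugu, giving *welwiugu*.

zoraopo, welwiugu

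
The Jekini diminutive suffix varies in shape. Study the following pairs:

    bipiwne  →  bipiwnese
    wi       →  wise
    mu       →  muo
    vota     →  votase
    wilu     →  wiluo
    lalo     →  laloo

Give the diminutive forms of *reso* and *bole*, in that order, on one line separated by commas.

The pattern is rounding harmony: -o when the last vowel of the stem is a rounded vowel (*mu*, *wilu*, *lalo*); -se when the last vowel of the stem is an unrounded vowel (*bipiwne*, *wi*, *vota*).
*reso*: last vowel = /o/, a rounded vowel → -o → *resoo*.
Since the last vowel of *bole* is /e/ (an unrounded vowel), it takes -se, giving *bolese*.

resoo, bolese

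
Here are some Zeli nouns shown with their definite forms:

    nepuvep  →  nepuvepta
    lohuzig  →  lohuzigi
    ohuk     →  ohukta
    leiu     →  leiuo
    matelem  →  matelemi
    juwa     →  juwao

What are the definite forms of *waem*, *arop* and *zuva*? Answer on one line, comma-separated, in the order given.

The pattern is voicing of the final sound: -ta when the stem ends in a voiceless consonant (*nepuvep*, *ohuk*); -i when the stem ends in a voiced consonant (*lohuzig*, *matelem*); -o when the stem ends in a vowel (*leiu*, *juwa*).
*waem*: final sound = /m/, a voiced consonant → -i → *waemi*.
*arop* — final sound /p/ (a voiceless consonant) → -ta → *aropta*.
The final sound of *zuva* is /a/, which is a vowel, so the suffix is -o, giving *zuvao*.

waemi, aropta, zuvao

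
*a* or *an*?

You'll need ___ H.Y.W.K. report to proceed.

The indefinite article is chosen by the initial *sound* of the following word, not its spelling.
The initialism *H.Y.W.K.* is read letter by letter; the first letter, H, is pronounced /eɪtʃ/, which begins with a vowel sound.
So the article is *an*: You'll need an H.Y.W.K. report to proceed.

an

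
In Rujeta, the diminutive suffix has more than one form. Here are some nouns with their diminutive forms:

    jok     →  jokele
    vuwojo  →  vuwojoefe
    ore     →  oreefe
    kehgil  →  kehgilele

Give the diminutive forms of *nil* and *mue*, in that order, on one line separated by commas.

The alternation tracks the final sound of the stem — -ele when the stem ends in a consonant (*jok*, *kehgil*); -efe when the stem ends in a vowel (*vuwojo*, *ore*).
Since the final sound of *nil* is /l/ (a consonant), it takes -ele, giving *nilele*.
*mue*: final sound = /e/, a vowel → -efe → *mueefe*.

nilele, mueefe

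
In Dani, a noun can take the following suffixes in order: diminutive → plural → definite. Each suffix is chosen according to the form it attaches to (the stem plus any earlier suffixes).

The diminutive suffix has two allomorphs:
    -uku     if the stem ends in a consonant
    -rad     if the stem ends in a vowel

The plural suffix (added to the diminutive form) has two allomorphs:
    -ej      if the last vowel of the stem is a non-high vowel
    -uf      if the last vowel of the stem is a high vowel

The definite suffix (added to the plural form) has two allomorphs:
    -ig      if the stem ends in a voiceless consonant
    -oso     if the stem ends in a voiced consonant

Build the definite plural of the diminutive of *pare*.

pareradejoso

*pare* — final sound /e/ (a vowel) → -rad → *parerad*.
The diminutive form *parerad* — last vowel /a/ (a non-high vowel) → -ej → *pareradej*.
Since the final consonant of the plural form *pareradej* is /j/ (voiced), it takes -oso, giving *pareradejoso*.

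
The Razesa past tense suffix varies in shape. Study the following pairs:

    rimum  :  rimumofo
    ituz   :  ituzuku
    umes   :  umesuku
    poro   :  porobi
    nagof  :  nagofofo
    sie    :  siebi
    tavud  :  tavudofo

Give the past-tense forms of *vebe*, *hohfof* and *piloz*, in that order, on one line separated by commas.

The suffix is conditioned by the final sound: -uku when the stem ends in a sibilant (*ituz*, *umes*); -ofo when the stem ends in a non-sibilant consonant (*rimum*, *nagof*, *tavud*); -bi when the stem ends in a vowel (*poro*, *sie*).
The final sound of *vebe* is /e/, which is a vowel, so the suffix is -bi, giving *vebebi*.
Since the final sound of *hohfof* is /f/ (a non-sibilant consonant), it takes -ofo, giving *hohfofofo*.
*piloz* — final sound /z/ (a sibilant) → -uku → *pilozuku*.

vebebi, hohfofofo, pilozuku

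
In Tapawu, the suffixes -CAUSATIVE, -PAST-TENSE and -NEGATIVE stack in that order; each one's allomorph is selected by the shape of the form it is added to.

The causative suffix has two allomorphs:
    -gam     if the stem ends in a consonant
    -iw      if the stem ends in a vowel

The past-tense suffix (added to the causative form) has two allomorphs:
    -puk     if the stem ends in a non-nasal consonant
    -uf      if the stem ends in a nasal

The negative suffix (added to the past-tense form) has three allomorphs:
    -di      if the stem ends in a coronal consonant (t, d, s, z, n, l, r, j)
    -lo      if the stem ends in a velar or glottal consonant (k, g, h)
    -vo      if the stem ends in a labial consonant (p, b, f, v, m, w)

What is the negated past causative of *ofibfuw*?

Since the final sound of *ofibfuw* is /w/ (a consonant), it takes -gam, giving *ofibfuwgam*.
The causative form *ofibfuwgam*: final consonant = /m/, a nasal → -uf → *ofibfuwgamuf*.
The past-tense form *ofibfuwgamuf*: final consonant = /f/, labial → -vo → *ofibfuwgamufvo*.

ofibfuwgamufvo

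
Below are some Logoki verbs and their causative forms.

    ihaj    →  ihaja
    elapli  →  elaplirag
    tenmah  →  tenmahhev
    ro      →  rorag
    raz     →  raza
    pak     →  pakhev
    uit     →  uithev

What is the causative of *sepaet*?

sepaethev

Looking at the final sound of each stem: -hev when the stem ends in a voiceless consonant (*tenmah*, *pak*, *uit*); -a when the stem ends in a voiced consonant (*ihaj*, *raz*); -rag when the stem ends in a vowel (*elapli*, *ro*).
*sepaet*: final sound = /t/, a voiceless consonant → -hev → *sepaethev*.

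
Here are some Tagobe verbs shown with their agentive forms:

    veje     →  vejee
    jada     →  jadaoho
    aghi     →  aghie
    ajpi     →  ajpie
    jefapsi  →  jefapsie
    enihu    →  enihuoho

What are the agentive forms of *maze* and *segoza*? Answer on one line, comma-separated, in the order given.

mazee, segozaoho

The alternation tracks the last vowel of the stem — -e when the last vowel of the stem is a front vowel (*veje*, *aghi*, *ajpi*, *jefapsi*); -oho when the last vowel of the stem is a back vowel (*jada*, *enihu*).
Since the last vowel of *maze* is /e/ (a front vowel), it takes -e, giving *mazee*.
*segoza*: last vowel = /a/, a back vowel → -oho → *segozaoho*.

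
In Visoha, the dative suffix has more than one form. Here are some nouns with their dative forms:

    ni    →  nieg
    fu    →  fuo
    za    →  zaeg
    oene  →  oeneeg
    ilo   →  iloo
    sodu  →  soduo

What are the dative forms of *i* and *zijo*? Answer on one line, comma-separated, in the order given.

The alternation tracks the last vowel of the stem — -o when the last vowel of the stem is a rounded vowel (*fu*, *ilo*, *sodu*); -eg when the last vowel of the stem is an unrounded vowel (*ni*, *za*, *oene*).
The last vowel of *i* is /i/, which is an unrounded vowel, so the suffix is -eg, giving *ieg*.
Since the last vowel of *zijo* is /o/ (a rounded vowel), it takes -o, giving *zijoo*.

ieg, zijoo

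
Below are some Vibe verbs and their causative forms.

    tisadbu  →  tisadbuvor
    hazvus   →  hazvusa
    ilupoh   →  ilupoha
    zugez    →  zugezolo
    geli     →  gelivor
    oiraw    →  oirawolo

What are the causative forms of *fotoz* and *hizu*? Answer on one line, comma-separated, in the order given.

fotozolo, hizuvor

The pattern is voicing of the final sound: -a when the stem ends in a voiceless consonant (*hazvus*, *ilupoh*); -olo when the stem ends in a voiced consonant (*zugez*, *oiraw*); -vor when the stem ends in a vowel (*tisadbu*, *geli*).
*fotoz* — final sound /z/ (a voiced consonant) → -olo → *fotozolo*.
Since the final sound of *hizu* is /u/ (a vowel), it takes -vor, giving *hizuvor*.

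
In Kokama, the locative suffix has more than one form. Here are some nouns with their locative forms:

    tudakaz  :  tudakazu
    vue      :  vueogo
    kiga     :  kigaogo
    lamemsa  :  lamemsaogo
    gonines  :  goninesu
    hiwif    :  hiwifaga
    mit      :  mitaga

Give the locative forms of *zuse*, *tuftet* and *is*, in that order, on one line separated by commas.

zuseogo, tuftetaga, isu

The suffix is conditioned by the final sound: -u when the stem ends in a sibilant (*tudakaz*, *gonines*); -aga when the stem ends in a non-sibilant consonant (*hiwif*, *mit*); -ogo when the stem ends in a vowel (*vue*, *kiga*, *lamemsa*).
Since the final sound of *zuse* is /e/ (a vowel), it takes -ogo, giving *zuseogo*.
The final sound of *tuftet* is /t/, which is a non-sibilant consonant, so the suffix is -aga, giving *tuftetaga*.
The final sound of *is* is /s/, which is a sibilant, so the suffix is -u, giving *isu*.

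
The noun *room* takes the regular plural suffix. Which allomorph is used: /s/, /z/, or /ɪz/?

/z/

The stem *room* ends in a voiced non-sibilant sound.
The plural suffix surfaces as /ɪz/ after sibilants, /s/ after other voiceless consonants, and /z/ after other voiced sounds.
So the plural -s on *room* is pronounced /z/.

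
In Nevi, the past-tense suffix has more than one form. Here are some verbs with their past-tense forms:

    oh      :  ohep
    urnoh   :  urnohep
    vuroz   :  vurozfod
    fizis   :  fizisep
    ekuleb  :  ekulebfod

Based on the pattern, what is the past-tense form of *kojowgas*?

The alternation tracks the final consonant of the stem — -ep when the stem ends in a voiceless consonant (*oh*, *urnoh*, *fizis*); -fod when the stem ends in a voiced consonant (*vuroz*, *ekuleb*).
*kojowgas*: final consonant = /s/, voiceless → -ep → *kojowgasep*.

kojowgasep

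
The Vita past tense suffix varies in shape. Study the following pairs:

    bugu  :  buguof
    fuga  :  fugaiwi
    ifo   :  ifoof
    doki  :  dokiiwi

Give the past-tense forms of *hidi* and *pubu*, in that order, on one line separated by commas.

Looking at the last vowel of each stem: -of when the last vowel of the stem is a rounded vowel (*bugu*, *ifo*); -iwi when the last vowel of the stem is an unrounded vowel (*fuga*, *doki*).
*hidi* — last vowel /i/ (an unrounded vowel) → -iwi → *hidiiwi*.
*pubu*: last vowel = /u/, a rounded vowel → -of → *pubuof*.

hidiiwi, pubuof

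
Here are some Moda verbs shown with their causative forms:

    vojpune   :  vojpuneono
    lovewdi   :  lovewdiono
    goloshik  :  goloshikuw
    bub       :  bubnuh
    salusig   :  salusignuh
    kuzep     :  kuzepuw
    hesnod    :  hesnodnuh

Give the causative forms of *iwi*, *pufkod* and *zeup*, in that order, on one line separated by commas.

iwiono, pufkodnuh, zeupuw

Looking at the final sound of each stem: -uw when the stem ends in a voiceless consonant (*goloshik*, *kuzep*); -nuh when the stem ends in a voiced consonant (*bub*, *salusig*, *hesnod*); -ono when the stem ends in a vowel (*vojpune*, *lovewdi*).
*iwi*: final sound = /i/, a vowel → -ono → *iwiono*.
The final sound of *pufkod* is /d/, which is a voiced consonant, so the suffix is -nuh, giving *pufkodnuh*.
The final sound of *zeup* is /p/, which is a voiceless consonant, so the suffix is -uw, giving *zeupuw*.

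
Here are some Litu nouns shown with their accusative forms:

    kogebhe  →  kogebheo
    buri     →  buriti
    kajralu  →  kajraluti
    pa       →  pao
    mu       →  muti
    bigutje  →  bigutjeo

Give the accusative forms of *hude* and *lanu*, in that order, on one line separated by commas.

The pattern is height harmony: -ti when the last vowel of the stem is a high vowel (*buri*, *kajralu*, *mu*); -o when the last vowel of the stem is a non-high vowel (*kogebhe*, *pa*, *bigutje*).
Since the last vowel of *hude* is /e/ (a non-high vowel), it takes -o, giving *hudeo*.
The last vowel of *lanu* is /u/, which is a high vowel, so the suffix is -ti, giving *lanuti*.

hudeo, lanuti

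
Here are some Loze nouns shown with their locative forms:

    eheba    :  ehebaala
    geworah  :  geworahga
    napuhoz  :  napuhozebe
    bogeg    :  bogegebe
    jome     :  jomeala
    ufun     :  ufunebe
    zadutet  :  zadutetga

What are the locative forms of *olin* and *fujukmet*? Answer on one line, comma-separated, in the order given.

olinebe, fujukmetga

Looking at the final sound of each stem: -ga when the stem ends in a voiceless consonant (*geworah*, *zadutet*); -ebe when the stem ends in a voiced consonant (*napuhoz*, *bogeg*, *ufun*); -ala when the stem ends in a vowel (*eheba*, *jome*).
The final sound of *olin* is /n/, which is a voiced consonant, so the suffix is -ebe, giving *olinebe*.
*fujukmet*: final sound = /t/, a voiceless consonant → -ga → *fujukmetga*.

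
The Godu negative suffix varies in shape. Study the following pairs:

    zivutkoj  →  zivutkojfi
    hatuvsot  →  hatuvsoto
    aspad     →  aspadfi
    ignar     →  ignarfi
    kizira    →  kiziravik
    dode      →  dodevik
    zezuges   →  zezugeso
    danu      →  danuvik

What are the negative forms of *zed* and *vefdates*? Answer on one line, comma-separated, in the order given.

zedfi, vefdateso

The pattern is voicing of the final sound: -o when the stem ends in a voiceless consonant (*hatuvsot*, *zezuges*); -fi when the stem ends in a voiced consonant (*zivutkoj*, *aspad*, *ignar*); -vik when the stem ends in a vowel (*kizira*, *dode*, *danu*).
Since the final sound of *zed* is /d/ (a voiced consonant), it takes -fi, giving *zedfi*.
The final sound of *vefdates* is /s/, which is a voiceless consonant, so the suffix is -o, giving *vefdateso*.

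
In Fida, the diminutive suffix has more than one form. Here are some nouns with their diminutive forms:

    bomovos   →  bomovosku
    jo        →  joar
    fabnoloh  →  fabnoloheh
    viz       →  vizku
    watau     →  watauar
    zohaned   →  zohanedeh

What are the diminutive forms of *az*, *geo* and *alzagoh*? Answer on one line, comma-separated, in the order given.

Looking at the final sound of each stem: -ku when the stem ends in a sibilant (*bomovos*, *viz*); -eh when the stem ends in a non-sibilant consonant (*fabnoloh*, *zohaned*); -ar when the stem ends in a vowel (*jo*, *watau*).
Since the final sound of *az* is /z/ (a sibilant), it takes -ku, giving *azku*.
*geo*: final sound = /o/, a vowel → -ar → *geoar*.
*alzagoh*: final sound = /h/, a non-sibilant consonant → -eh → *alzagoheh*.

azku, geoar, alzagoheh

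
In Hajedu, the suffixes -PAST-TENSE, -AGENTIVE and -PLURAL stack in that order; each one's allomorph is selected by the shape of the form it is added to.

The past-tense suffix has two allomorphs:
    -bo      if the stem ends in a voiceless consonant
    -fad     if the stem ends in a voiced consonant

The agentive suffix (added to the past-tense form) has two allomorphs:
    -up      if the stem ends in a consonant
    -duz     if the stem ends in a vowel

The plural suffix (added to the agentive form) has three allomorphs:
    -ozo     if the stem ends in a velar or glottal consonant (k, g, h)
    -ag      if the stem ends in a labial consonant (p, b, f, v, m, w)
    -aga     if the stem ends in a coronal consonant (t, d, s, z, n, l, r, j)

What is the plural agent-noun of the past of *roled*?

roledfadupag

The final consonant of *roled* is /d/, which is voiced, so the past-tense suffix is -fad, giving *roledfad*.
The final sound of the past-tense form *roledfad* is /d/, which is a consonant, so the agentive suffix is -up, giving *roledfadup*.
The agentive form *roledfadup*: final consonant = /p/, labial → -ag → *roledfadupag*.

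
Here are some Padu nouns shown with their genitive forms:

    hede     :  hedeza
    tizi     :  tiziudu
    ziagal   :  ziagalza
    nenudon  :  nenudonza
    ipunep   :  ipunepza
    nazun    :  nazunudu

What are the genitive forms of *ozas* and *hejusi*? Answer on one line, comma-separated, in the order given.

Looking at the last vowel of each stem: -udu when the last vowel of the stem is a high vowel (*tizi*, *nazun*); -za when the last vowel of the stem is a non-high vowel (*hede*, *ziagal*, *nenudon*, *ipunep*).
*ozas*: last vowel = /a/, a non-high vowel → -za → *ozasza*.
*hejusi*: last vowel = /i/, a high vowel → -udu → *hejusiudu*.

ozasza, hejusiudu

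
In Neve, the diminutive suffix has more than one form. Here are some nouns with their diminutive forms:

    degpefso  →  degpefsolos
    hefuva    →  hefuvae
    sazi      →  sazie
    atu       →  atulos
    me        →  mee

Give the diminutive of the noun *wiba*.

wibae

The alternation tracks the last vowel of the stem — -los when the last vowel of the stem is a rounded vowel (*degpefso*, *atu*); -e when the last vowel of the stem is an unrounded vowel (*hefuva*, *sazi*, *me*).
*wiba*: last vowel = /a/, an unrounded vowel → -e → *wibae*.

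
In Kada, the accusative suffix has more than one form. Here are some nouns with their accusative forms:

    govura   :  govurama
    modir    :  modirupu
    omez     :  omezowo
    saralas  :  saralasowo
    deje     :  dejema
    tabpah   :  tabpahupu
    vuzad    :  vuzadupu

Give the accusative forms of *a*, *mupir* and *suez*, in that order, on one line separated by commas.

The suffix is conditioned by the final sound: -owo when the stem ends in a sibilant (*omez*, *saralas*); -upu when the stem ends in a non-sibilant consonant (*modir*, *tabpah*, *vuzad*); -ma when the stem ends in a vowel (*govura*, *deje*).
*a*: final sound = /a/, a vowel → -ma → *ama*.
*mupir* — final sound /r/ (a non-sibilant consonant) → -upu → *mupirupu*.
*suez*: final sound = /z/, a sibilant → -owo → *suezowo*.

ama, mupirupu, suezowo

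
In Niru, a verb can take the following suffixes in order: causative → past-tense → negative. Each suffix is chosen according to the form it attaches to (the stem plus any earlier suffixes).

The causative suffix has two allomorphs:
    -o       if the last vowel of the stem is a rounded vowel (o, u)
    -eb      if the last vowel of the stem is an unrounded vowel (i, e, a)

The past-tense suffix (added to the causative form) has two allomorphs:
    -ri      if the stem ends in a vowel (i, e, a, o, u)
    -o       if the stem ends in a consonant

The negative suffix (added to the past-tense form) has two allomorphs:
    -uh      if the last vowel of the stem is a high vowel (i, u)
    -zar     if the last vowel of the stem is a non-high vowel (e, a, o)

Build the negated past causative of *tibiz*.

The last vowel of *tibiz* is /i/, which is an unrounded vowel, so the causative suffix is -eb, giving *tibizeb*.
The causative form *tibizeb* — final sound /b/ (a consonant) → -o → *tibizebo*.
The last vowel of the past-tense form *tibizebo* is /o/, which is a non-high vowel, so the negative suffix is -zar, giving *tibizebozar*.

tibizebozar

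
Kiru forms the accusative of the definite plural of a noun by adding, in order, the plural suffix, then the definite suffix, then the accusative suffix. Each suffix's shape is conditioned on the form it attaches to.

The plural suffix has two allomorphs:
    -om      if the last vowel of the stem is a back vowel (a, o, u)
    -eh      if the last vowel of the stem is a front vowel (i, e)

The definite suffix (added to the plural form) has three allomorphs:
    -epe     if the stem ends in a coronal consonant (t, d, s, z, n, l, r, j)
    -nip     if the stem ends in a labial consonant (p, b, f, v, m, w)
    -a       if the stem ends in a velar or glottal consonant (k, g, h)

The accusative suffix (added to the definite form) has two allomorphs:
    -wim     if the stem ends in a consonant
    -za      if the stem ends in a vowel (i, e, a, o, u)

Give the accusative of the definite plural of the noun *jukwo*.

jukwoomnipwim

*jukwo* — last vowel /o/ (a back vowel) → -om → *jukwoom*.
The plural form *jukwoom* — final consonant /m/ (labial) → -nip → *jukwoomnip*.
The definite form *jukwoomnip*: final sound = /p/, a consonant → -wim → *jukwoomnipwim*.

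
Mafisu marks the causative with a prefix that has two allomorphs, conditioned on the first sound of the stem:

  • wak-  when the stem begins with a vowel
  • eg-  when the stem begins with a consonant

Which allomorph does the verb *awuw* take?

*awuw*: first sound = /a/, a vowel → wak-.

wak-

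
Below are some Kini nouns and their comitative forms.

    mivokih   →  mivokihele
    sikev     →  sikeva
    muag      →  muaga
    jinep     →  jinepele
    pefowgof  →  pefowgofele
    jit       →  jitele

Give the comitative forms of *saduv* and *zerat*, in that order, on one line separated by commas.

The suffix is conditioned by the final consonant: -ele when the stem ends in a voiceless consonant (*mivokih*, *jinep*, *pefowgof*, *jit*); -a when the stem ends in a voiced consonant (*sikev*, *muag*).
*saduv*: final consonant = /v/, voiced → -a → *saduva*.
*zerat* — final consonant /t/ (voiceless) → -ele → *zeratele*.

saduva, zeratele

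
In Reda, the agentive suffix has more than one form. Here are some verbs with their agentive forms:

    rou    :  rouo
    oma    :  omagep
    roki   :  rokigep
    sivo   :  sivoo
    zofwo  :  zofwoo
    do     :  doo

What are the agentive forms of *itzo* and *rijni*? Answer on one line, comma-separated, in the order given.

itzoo, rijnigep

The pattern is rounding harmony: -o when the last vowel of the stem is a rounded vowel (*rou*, *sivo*, *zofwo*, *do*); -gep when the last vowel of the stem is an unrounded vowel (*oma*, *roki*).
*itzo* — last vowel /o/ (a rounded vowel) → -o → *itzoo*.
Since the last vowel of *rijni* is /i/ (an unrounded vowel), it takes -gep, giving *rijnigep*.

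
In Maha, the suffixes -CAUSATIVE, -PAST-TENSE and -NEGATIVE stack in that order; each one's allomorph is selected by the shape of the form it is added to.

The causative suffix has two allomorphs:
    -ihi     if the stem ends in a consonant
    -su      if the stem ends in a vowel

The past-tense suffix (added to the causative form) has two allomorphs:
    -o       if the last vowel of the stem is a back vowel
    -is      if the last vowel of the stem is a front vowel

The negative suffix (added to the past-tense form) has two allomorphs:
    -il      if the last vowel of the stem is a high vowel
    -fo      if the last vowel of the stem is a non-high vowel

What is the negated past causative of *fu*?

*fu* — final sound /u/ (a vowel) → -su → *fusu*.
The causative form *fusu* — last vowel /u/ (a back vowel) → -o → *fusuo*.
The past-tense form *fusuo*: last vowel = /o/, a non-high vowel → -fo → *fusuofo*.

fusuofo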